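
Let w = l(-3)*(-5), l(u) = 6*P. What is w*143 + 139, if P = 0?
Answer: 139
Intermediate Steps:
l(u) = 0 (l(u) = 6*0 = 0)
w = 0 (w = 0*(-5) = 0)
w*143 + 139 = 0*143 + 139 = 0 + 139 = 139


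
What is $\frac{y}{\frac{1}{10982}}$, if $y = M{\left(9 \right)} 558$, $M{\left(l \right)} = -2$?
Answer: $-12255912$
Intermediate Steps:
$y = -1116$ ($y = \left(-2\right) 558 = -1116$)
$\frac{y}{\frac{1}{10982}} = - \frac{1116}{\frac{1}{10982}} = - 1116 \frac{1}{\frac{1}{10982}} = \left(-1116\right) 10982 = -12255912$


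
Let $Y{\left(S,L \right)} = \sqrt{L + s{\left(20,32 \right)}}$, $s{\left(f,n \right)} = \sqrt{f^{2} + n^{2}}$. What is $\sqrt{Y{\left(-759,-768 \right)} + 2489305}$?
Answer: $\sqrt{2489305 + 2 i \sqrt{192 - \sqrt{89}}} \approx 1577.8 + 0.009 i$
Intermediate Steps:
$Y{\left(S,L \right)} = \sqrt{L + 4 \sqrt{89}}$ ($Y{\left(S,L \right)} = \sqrt{L + \sqrt{20^{2} + 32^{2}}} = \sqrt{L + \sqrt{400 + 1024}} = \sqrt{L + \sqrt{1424}} = \sqrt{L + 4 \sqrt{89}}$)
$\sqrt{Y{\left(-759,-768 \right)} + 2489305} = \sqrt{\sqrt{-768 + 4 \sqrt{89}} + 2489305} = \sqrt{2489305 + \sqrt{-768 + 4 \sqrt{89}}}$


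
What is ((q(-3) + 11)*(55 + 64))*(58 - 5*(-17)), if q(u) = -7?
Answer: 68068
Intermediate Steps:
((q(-3) + 11)*(55 + 64))*(58 - 5*(-17)) = ((-7 + 11)*(55 + 64))*(58 - 5*(-17)) = (4*119)*(58 + 85) = 476*143 = 68068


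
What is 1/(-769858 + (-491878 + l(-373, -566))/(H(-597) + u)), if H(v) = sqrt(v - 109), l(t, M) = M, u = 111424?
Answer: (-sqrt(706) + 111424*I)/(2*(-42890575118*I + 384929*sqrt(706))) ≈ -1.2989e-6 - 1.7781e-15*I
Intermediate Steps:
H(v) = sqrt(-109 + v)
1/(-769858 + (-491878 + l(-373, -566))/(H(-597) + u)) = 1/(-769858 + (-491878 - 566)/(sqrt(-109 - 597) + 111424)) = 1/(-769858 - 492444/(sqrt(-706) + 111424)) = 1/(-769858 - 492444/(I*sqrt(706) + 111424)) = 1/(-769858 - 492444/(111424 + I*sqrt(706)))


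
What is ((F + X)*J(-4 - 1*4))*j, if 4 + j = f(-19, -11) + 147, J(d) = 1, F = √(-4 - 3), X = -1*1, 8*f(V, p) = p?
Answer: -1133/8 + 1133*I*√7/8 ≈ -141.63 + 374.7*I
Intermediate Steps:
f(V, p) = p/8
X = -1
F = I*√7 (F = √(-7) = I*√7 ≈ 2.6458*I)
j = 1133/8 (j = -4 + ((⅛)*(-11) + 147) = -4 + (-11/8 + 147) = -4 + 1165/8 = 1133/8 ≈ 141.63)
((F + X)*J(-4 - 1*4))*j = ((I*√7 - 1)*1)*(1133/8) = ((-1 + I*√7)*1)*(1133/8) = (-1 + I*√7)*(1133/8) = -1133/8 + 1133*I*√7/8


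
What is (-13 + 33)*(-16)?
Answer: -320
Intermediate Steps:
(-13 + 33)*(-16) = 20*(-16) = -320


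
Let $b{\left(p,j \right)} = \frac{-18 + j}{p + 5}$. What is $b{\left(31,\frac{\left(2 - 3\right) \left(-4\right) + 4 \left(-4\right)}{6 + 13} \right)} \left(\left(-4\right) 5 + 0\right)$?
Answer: $\frac{590}{57} \approx 10.351$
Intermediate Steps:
$b{\left(p,j \right)} = \frac{-18 + j}{5 + p}$
$b{\left(31,\frac{\left(2 - 3\right) \left(-4\right) + 4 \left(-4\right)}{6 + 13} \right)} \left(\left(-4\right) 5 + 0\right) = \frac{-18 + \frac{\left(2 - 3\right) \left(-4\right) + 4 \left(-4\right)}{6 + 13}}{5 + 31} \left(\left(-4\right) 5 + 0\right) = \frac{-18 + \frac{\left(-1\right) \left(-4\right) - 16}{19}}{36} \left(-20 + 0\right) = \frac{-18 + \left(4 - 16\right) \frac{1}{19}}{36} \left(-20\right) = \frac{-18 - \frac{12}{19}}{36} \left(-20\right) = \frac{1}{36} \left(- \frac{354}{19}\right) \left(-20\right) = \left(- \frac{59}{114}\right) \left(-20\right) = \frac{590}{57}$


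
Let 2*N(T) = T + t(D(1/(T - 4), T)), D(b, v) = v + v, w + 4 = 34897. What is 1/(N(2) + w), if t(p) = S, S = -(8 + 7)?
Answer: 2/69773 ≈ 2.8664e-5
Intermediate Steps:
w = 34893 (w = -4 + 34897 = 34893)
S = -15 (S = -1*15 = -15)
D(b, v) = 2*v
t(p) = -15
N(T) = -15/2 + T/2 (N(T) = (T - 15)/2 = (-15 + T)/2 = -15/2 + T/2)
1/(N(2) + w) = 1/((-15/2 + (1/2)*2) + 34893) = 1/((-15/2 + 1) + 34893) = 1/(-13/2 + 34893) = 1/(69773/2) = 2/69773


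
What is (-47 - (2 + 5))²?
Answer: 2916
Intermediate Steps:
(-47 - (2 + 5))² = (-47 - 1*7)² = (-47 - 7)² = (-54)² = 2916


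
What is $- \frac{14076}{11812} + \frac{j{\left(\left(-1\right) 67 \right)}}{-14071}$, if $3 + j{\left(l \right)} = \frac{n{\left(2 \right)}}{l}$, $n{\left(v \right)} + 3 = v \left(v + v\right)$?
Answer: $- \frac{3316953565}{2783961421} \approx -1.1915$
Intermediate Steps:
$n{\left(v \right)} = -3 + 2 v^{2}$ ($n{\left(v \right)} = -3 + v \left(v + v\right) = -3 + v 2 v = -3 + 2 v^{2}$)
$j{\left(l \right)} = -3 + \frac{5}{l}$ ($j{\left(l \right)} = -3 + \frac{-3 + 2 \cdot 2^{2}}{l} = -3 + \frac{-3 + 2 \cdot 4}{l} = -3 + \frac{-3 + 8}{l} = -3 + \frac{5}{l}$)
$- \frac{14076}{11812} + \frac{j{\left(\left(-1\right) 67 \right)}}{-14071} = - \frac{14076}{11812} + \frac{-3 + \frac{5}{\left(-1\right) 67}}{-14071} = \left(-14076\right) \frac{1}{11812} + \left(-3 + \frac{5}{-67}\right) \left(- \frac{1}{14071}\right) = - \frac{3519}{2953} + \left(-3 + 5 \left(- \frac{1}{67}\right)\right) \left(- \frac{1}{14071}\right) = - \frac{3519}{2953} + \left(-3 - \frac{5}{67}\right) \left(- \frac{1}{14071}\right) = - \frac{3519}{2953} - - \frac{206}{942757} = - \frac{3519}{2953} + \frac{206}{942757} = - \frac{3316953565}{2783961421}$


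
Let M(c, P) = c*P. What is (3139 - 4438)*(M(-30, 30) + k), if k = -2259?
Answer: 4103541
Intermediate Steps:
M(c, P) = P*c
(3139 - 4438)*(M(-30, 30) + k) = (3139 - 4438)*(30*(-30) - 2259) = -1299*(-900 - 2259) = -1299*(-3159) = 4103541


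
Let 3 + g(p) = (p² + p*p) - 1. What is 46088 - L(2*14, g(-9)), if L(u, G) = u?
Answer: 46060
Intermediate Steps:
g(p) = -4 + 2*p² (g(p) = -3 + ((p² + p*p) - 1) = -3 + ((p² + p²) - 1) = -3 + (2*p² - 1) = -3 + (-1 + 2*p²) = -4 + 2*p²)
46088 - L(2*14, g(-9)) = 46088 - 2*14 = 46088 - 1*28 = 46088 - 28 = 46060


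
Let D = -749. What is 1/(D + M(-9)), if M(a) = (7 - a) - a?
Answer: -1/724 ≈ -0.0013812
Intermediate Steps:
M(a) = 7 - 2*a
1/(D + M(-9)) = 1/(-749 + (7 - 2*(-9))) = 1/(-749 + (7 + 18)) = 1/(-749 + 25) = 1/(-724) = -1/724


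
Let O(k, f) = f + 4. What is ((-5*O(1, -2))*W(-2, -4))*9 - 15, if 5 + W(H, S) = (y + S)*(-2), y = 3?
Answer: 255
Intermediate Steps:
O(k, f) = 4 + f
W(H, S) = -11 - 2*S (W(H, S) = -5 + (3 + S)*(-2) = -5 + (-6 - 2*S) = -11 - 2*S)
((-5*O(1, -2))*W(-2, -4))*9 - 15 = ((-5*(4 - 2))*(-11 - 2*(-4)))*9 - 15 = ((-5*2)*(-11 + 8))*9 - 15 = -10*(-3)*9 - 15 = 30*9 - 15 = 270 - 15 = 255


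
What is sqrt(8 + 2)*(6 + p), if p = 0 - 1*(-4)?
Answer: 10*sqrt(10) ≈ 31.623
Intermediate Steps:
p = 4 (p = 0 + 4 = 4)
sqrt(8 + 2)*(6 + p) = sqrt(8 + 2)*(6 + 4) = sqrt(10)*10 = 10*sqrt(10)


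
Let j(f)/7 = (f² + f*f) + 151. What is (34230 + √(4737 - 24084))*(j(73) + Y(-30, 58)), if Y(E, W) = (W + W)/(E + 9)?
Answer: 2589755410 + 1588807*I*√19347/21 ≈ 2.5898e+9 + 1.0523e+7*I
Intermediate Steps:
Y(E, W) = 2*W/(9 + E) (Y(E, W) = (2*W)/(9 + E) = 2*W/(9 + E))
j(f) = 1057 + 14*f² (j(f) = 7*((f² + f*f) + 151) = 7*((f² + f²) + 151) = 7*(2*f² + 151) = 7*(151 + 2*f²) = 1057 + 14*f²)
(34230 + √(4737 - 24084))*(j(73) + Y(-30, 58)) = (34230 + √(4737 - 24084))*((1057 + 14*73²) + 2*58/(9 - 30)) = (34230 + √(-19347))*((1057 + 14*5329) + 2*58/(-21)) = (34230 + I*√19347)*((1057 + 74606) + 2*58*(-1/21)) = (34230 + I*√19347)*(75663 - 116/21) = (34230 + I*√19347)*(1588807/21) = 2589755410 + 1588807*I*√19347/21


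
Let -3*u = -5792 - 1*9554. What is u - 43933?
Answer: -116453/3 ≈ -38818.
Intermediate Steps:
u = 15346/3 (u = -(-5792 - 1*9554)/3 = -(-5792 - 9554)/3 = -⅓*(-15346) = 15346/3 ≈ 5115.3)
u - 43933 = 15346/3 - 43933 = -116453/3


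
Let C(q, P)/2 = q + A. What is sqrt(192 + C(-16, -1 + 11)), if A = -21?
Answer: sqrt(118) ≈ 10.863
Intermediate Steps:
C(q, P) = -42 + 2*q (C(q, P) = 2*(q - 21) = 2*(-21 + q) = -42 + 2*q)
sqrt(192 + C(-16, -1 + 11)) = sqrt(192 + (-42 + 2*(-16))) = sqrt(192 + (-42 - 32)) = sqrt(192 - 74) = sqrt(118)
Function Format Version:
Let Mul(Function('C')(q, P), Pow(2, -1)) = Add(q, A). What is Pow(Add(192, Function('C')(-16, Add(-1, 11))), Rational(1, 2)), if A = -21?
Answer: Pow(118, Rational(1, 2)) ≈ 10.863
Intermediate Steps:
Function('C')(q, P) = Add(-42, Mul(2, q)) (Function('C')(q, P) = Mul(2, Add(q, -21)) = Mul(2, Add(-21, q)) = Add(-42, Mul(2, q)))
Pow(Add(192, Function('C')(-16, Add(-1, 11))), Rational(1, 2)) = Pow(Add(192, Add(-42, Mul(2, -16))), Rational(1, 2)) = Pow(Add(192, Add(-42, -32)), Rational(1, 2)) = Pow(Add(192, -74), Rational(1, 2)) = Pow(118, Rational(1, 2))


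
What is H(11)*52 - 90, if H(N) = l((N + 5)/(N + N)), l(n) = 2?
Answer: 14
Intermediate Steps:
H(N) = 2
H(11)*52 - 90 = 2*52 - 90 = 104 - 90 = 14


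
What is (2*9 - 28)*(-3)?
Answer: 30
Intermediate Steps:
(2*9 - 28)*(-3) = (18 - 28)*(-3) = -10*(-3) = 30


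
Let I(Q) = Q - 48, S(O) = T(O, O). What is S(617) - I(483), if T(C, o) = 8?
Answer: -427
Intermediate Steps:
S(O) = 8
I(Q) = -48 + Q
S(617) - I(483) = 8 - (-48 + 483) = 8 - 1*435 = 8 - 435 = -427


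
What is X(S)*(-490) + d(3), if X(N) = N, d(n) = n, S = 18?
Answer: -8817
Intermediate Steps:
X(S)*(-490) + d(3) = 18*(-490) + 3 = -8820 + 3 = -8817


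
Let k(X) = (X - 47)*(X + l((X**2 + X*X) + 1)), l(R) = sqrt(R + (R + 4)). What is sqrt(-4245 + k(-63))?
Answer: sqrt(2685 - 110*sqrt(15882)) ≈ 105.72*I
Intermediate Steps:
l(R) = sqrt(4 + 2*R) (l(R) = sqrt(R + (4 + R)) = sqrt(4 + 2*R))
k(X) = (-47 + X)*(X + sqrt(6 + 4*X**2)) (k(X) = (X - 47)*(X + sqrt(4 + 2*((X**2 + X*X) + 1))) = (-47 + X)*(X + sqrt(4 + 2*((X**2 + X**2) + 1))) = (-47 + X)*(X + sqrt(4 + 2*(2*X**2 + 1))) = (-47 + X)*(X + sqrt(4 + 2*(1 + 2*X**2))) = (-47 + X)*(X + sqrt(4 + (2 + 4*X**2))) = (-47 + X)*(X + sqrt(6 + 4*X**2)))
sqrt(-4245 + k(-63)) = sqrt(-4245 + ((-63)**2 - 47*(-63) - 47*sqrt(6 + 4*(-63)**2) - 63*sqrt(6 + 4*(-63)**2))) = sqrt(-4245 + (3969 + 2961 - 47*sqrt(6 + 4*3969) - 63*sqrt(6 + 4*3969))) = sqrt(-4245 + (3969 + 2961 - 47*sqrt(6 + 15876) - 63*sqrt(6 + 15876))) = sqrt(-4245 + (3969 + 2961 - 47*sqrt(15882) - 63*sqrt(15882))) = sqrt(-4245 + (6930 - 110*sqrt(15882))) = sqrt(2685 - 110*sqrt(15882))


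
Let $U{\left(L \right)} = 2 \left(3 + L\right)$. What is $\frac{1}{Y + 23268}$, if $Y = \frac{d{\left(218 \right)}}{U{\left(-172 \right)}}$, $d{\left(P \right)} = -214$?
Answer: $\frac{169}{3932399} \approx 4.2976 \cdot 10^{-5}$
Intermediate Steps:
$U{\left(L \right)} = 6 + 2 L$
$Y = \frac{107}{169}$ ($Y = - \frac{214}{6 + 2 \left(-172\right)} = - \frac{214}{6 - 344} = - \frac{214}{-338} = \left(-214\right) \left(- \frac{1}{338}\right) = \frac{107}{169} \approx 0.63314$)
$\frac{1}{Y + 23268} = \frac{1}{\frac{107}{169} + 23268} = \frac{1}{\frac{3932399}{169}} = \frac{169}{3932399}$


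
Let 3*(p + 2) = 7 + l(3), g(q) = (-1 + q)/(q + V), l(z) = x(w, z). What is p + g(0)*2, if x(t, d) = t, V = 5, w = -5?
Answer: -26/15 ≈ -1.7333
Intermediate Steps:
l(z) = -5
g(q) = (-1 + q)/(5 + q) (g(q) = (-1 + q)/(q + 5) = (-1 + q)/(5 + q))
p = -4/3 (p = -2 + (7 - 5)/3 = -2 + (⅓)*2 = -2 + ⅔ = -4/3 ≈ -1.3333)
p + g(0)*2 = -4/3 + ((-1 + 0)/(5 + 0))*2 = -4/3 + (-1/5)*2 = -4/3 + ((⅕)*(-1))*2 = -4/3 - ⅕*2 = -4/3 - ⅖ = -26/15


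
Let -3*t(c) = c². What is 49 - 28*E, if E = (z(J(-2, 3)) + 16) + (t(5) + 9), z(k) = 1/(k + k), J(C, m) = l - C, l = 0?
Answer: -1274/3 ≈ -424.67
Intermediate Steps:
t(c) = -c²/3
J(C, m) = -C (J(C, m) = 0 - C = -C)
z(k) = 1/(2*k)
E = 203/12 (E = (1/(2*((-1*(-2)))) + 16) + (-⅓*5² + 9) = ((½)/2 + 16) + (-⅓*25 + 9) = ((½)*(½) + 16) + (-25/3 + 9) = (¼ + 16) + ⅔ = 65/4 + ⅔ = 203/12 ≈ 16.917)
49 - 28*E = 49 - 28*203/12 = 49 - 1421/3 = -1274/3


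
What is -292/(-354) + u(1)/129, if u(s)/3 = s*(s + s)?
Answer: 6632/7611 ≈ 0.87137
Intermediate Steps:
u(s) = 6*s² (u(s) = 3*(s*(s + s)) = 3*(s*(2*s)) = 3*(2*s²) = 6*s²)
-292/(-354) + u(1)/129 = -292/(-354) + (6*1²)/129 = -292*(-1/354) + (6*1)*(1/129) = 146/177 + 6*(1/129) = 146/177 + 2/43 = 6632/7611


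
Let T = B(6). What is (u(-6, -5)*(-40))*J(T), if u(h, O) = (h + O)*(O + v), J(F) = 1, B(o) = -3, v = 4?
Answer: -440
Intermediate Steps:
T = -3
u(h, O) = (4 + O)*(O + h) (u(h, O) = (h + O)*(O + 4) = (O + h)*(4 + O) = (4 + O)*(O + h))
(u(-6, -5)*(-40))*J(T) = (((-5)² + 4*(-5) + 4*(-6) - 5*(-6))*(-40))*1 = ((25 - 20 - 24 + 30)*(-40))*1 = (11*(-40))*1 = -440*1 = -440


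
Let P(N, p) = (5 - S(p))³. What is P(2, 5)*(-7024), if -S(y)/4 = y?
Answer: -109750000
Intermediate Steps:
S(y) = -4*y
P(N, p) = (5 + 4*p)³ (P(N, p) = (5 - (-4)*p)³ = (5 + 4*p)³)
P(2, 5)*(-7024) = (5 + 4*5)³*(-7024) = (5 + 20)³*(-7024) = 25³*(-7024) = 15625*(-7024) = -109750000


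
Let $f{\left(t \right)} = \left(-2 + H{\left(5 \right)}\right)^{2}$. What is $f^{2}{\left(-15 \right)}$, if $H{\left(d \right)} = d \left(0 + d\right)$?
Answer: $279841$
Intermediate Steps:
$H{\left(d \right)} = d^{2}$ ($H{\left(d \right)} = d d = d^{2}$)
$f{\left(t \right)} = 529$ ($f{\left(t \right)} = \left(-2 + 5^{2}\right)^{2} = \left(-2 + 25\right)^{2} = 23^{2} = 529$)
$f^{2}{\left(-15 \right)} = 529^{2} = 279841$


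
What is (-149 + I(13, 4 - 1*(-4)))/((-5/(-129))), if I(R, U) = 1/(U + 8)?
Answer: -307407/80 ≈ -3842.6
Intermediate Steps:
I(R, U) = 1/(8 + U)
(-149 + I(13, 4 - 1*(-4)))/((-5/(-129))) = (-149 + 1/(8 + (4 - 1*(-4))))/((-5/(-129))) = (-149 + 1/(8 + (4 + 4)))/((-5*(-1/129))) = (-149 + 1/(8 + 8))/(5/129) = 129*(-149 + 1/16)/5 = (129/5)*(-2383/16) = -307407/80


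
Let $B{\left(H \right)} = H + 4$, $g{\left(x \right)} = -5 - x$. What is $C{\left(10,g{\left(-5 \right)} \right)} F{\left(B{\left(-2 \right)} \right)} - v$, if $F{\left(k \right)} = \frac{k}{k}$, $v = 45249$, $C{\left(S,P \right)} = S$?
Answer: $-45239$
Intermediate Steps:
$B{\left(H \right)} = 4 + H$
$F{\left(k \right)} = 1$
$C{\left(10,g{\left(-5 \right)} \right)} F{\left(B{\left(-2 \right)} \right)} - v = 10 \cdot 1 - 45249 = 10 - 45249 = -45239$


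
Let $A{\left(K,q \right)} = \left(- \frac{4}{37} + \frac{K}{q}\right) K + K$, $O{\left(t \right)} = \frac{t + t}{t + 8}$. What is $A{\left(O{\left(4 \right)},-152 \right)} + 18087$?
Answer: $\frac{228880385}{12654} \approx 18088.0$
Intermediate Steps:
$O{\left(t \right)} = \frac{2 t}{8 + t}$
$A{\left(K,q \right)} = K + K \left(- \frac{4}{37} + \frac{K}{q}\right)$ ($A{\left(K,q \right)} = \left(\left(-4\right) \frac{1}{37} + \frac{K}{q}\right) K + K = \left(- \frac{4}{37} + \frac{K}{q}\right) K + K = K \left(- \frac{4}{37} + \frac{K}{q}\right) + K = K + K \left(- \frac{4}{37} + \frac{K}{q}\right)$)
$A{\left(O{\left(4 \right)},-152 \right)} + 18087 = \left(\frac{33 \cdot 2 \cdot 4 \frac{1}{8 + 4}}{37} + \frac{\left(2 \cdot 4 \frac{1}{8 + 4}\right)^{2}}{-152}\right) + 18087 = \left(\frac{33 \cdot 2 \cdot 4 \cdot \frac{1}{12}}{37} + \left(2 \cdot 4 \cdot \frac{1}{12}\right)^{2} \left(- \frac{1}{152}\right)\right) + 18087 = \left(\frac{33}{37} \cdot \frac{2}{3} + \left(\frac{2}{3}\right)^{2} \left(- \frac{1}{152}\right)\right) + 18087 = \left(\frac{22}{37} + \frac{4}{9} \left(- \frac{1}{152}\right)\right) + 18087 = \left(\frac{22}{37} - \frac{1}{342}\right) + 18087 = \frac{7487}{12654} + 18087 = \frac{228880385}{12654}$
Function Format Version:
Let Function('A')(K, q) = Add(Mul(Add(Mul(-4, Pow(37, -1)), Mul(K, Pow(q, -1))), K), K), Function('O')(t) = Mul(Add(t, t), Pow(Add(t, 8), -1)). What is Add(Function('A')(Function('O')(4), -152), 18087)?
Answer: Rational(228880385, 12654) ≈ 18088.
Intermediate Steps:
Function('O')(t) = Mul(2, t, Pow(Add(8, t), -1)) (Function('O')(t) = Mul(Mul(2, t), Pow(Add(8, t), -1)) = Mul(2, t, Pow(Add(8, t), -1)))
Function('A')(K, q) = Add(K, Mul(K, Add(Rational(-4, 37), Mul(K, Pow(q, -1))))) (Function('A')(K, q) = Add(Mul(Add(Mul(-4, Rational(1, 37)), Mul(K, Pow(q, -1))), K), K) = Add(Mul(Add(Rational(-4, 37), Mul(K, Pow(q, -1))), K), K) = Add(Mul(K, Add(Rational(-4, 37), Mul(K, Pow(q, -1)))), K) = Add(K, Mul(K, Add(Rational(-4, 37), Mul(K, Pow(q, -1))))))
Add(Function('A')(Function('O')(4), -152), 18087) = Add(Add(Mul(Rational(33, 37), Mul(2, 4, Pow(Add(8, 4), -1))), Mul(Pow(Mul(2, 4, Pow(Add(8, 4), -1)), 2), Pow(-152, -1))), 18087) = Add(Add(Mul(Rational(33, 37), Mul(2, 4, Pow(12, -1))), Mul(Pow(Mul(2, 4, Pow(12, -1)), 2), Rational(-1, 152))), 18087) = Add(Add(Mul(Rational(33, 37), Mul(2, 4, Rational(1, 12))), Mul(Pow(Mul(2, 4, Rational(1, 12)), 2), Rational(-1, 152))), 18087) = Add(Add(Mul(Rational(33, 37), Rational(2, 3)), Mul(Pow(Rational(2, 3), 2), Rational(-1, 152))), 18087) = Add(Add(Rational(22, 37), Mul(Rational(4, 9), Rational(-1, 152))), 18087) = Add(Add(Rational(22, 37), Rational(-1, 342)), 18087) = Add(Rational(7487, 12654), 18087) = Rational(228880385, 12654)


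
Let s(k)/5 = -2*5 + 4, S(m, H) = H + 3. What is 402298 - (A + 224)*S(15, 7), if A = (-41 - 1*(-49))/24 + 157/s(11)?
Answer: 400107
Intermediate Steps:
S(m, H) = 3 + H
s(k) = -30 (s(k) = 5*(-2*5 + 4) = 5*(-10 + 4) = 5*(-6) = -30)
A = -49/10 (A = (-41 - 1*(-49))/24 + 157/(-30) = (-41 + 49)*(1/24) + 157*(-1/30) = 8*(1/24) - 157/30 = 1/3 - 157/30 = -49/10 ≈ -4.9000)
402298 - (A + 224)*S(15, 7) = 402298 - (-49/10 + 224)*(3 + 7) = 402298 - 2191*10/10 = 402298 - 1*2191 = 402298 - 2191 = 400107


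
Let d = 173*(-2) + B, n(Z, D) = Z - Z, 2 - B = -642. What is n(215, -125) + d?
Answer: 298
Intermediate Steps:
B = 644 (B = 2 - 1*(-642) = 2 + 642 = 644)
n(Z, D) = 0
d = 298 (d = 173*(-2) + 644 = -346 + 644 = 298)
n(215, -125) + d = 0 + 298 = 298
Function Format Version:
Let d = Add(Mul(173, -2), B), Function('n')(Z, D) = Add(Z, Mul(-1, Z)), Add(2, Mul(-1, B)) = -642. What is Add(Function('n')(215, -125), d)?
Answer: 298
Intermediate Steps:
B = 644 (B = Add(2, Mul(-1, -642)) = Add(2, 642) = 644)
Function('n')(Z, D) = 0
d = 298 (d = Add(Mul(173, -2), 644) = Add(-346, 644) = 298)
Add(Function('n')(215, -125), d) = Add(0, 298) = 298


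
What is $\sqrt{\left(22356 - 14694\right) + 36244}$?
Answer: $\sqrt{43906} \approx 209.54$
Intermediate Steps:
$\sqrt{\left(22356 - 14694\right) + 36244} = \sqrt{7662 + 36244} = \sqrt{43906}$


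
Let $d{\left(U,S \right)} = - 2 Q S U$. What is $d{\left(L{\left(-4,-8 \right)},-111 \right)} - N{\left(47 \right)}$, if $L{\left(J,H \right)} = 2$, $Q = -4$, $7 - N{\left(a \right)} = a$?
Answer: $-1736$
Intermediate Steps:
$N{\left(a \right)} = 7 - a$
$d{\left(U,S \right)} = 8 S U$ ($d{\left(U,S \right)} = \left(-2\right) \left(-4\right) S U = 8 S U$)
$d{\left(L{\left(-4,-8 \right)},-111 \right)} - N{\left(47 \right)} = 8 \left(-111\right) 2 - \left(7 - 47\right) = -1776 - \left(7 - 47\right) = -1776 - -40 = -1776 + 40 = -1736$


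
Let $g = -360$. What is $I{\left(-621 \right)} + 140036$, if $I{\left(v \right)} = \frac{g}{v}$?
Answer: $\frac{9662524}{69} \approx 1.4004 \cdot 10^{5}$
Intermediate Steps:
$I{\left(v \right)} = - \frac{360}{v}$
$I{\left(-621 \right)} + 140036 = - \frac{360}{-621} + 140036 = \left(-360\right) \left(- \frac{1}{621}\right) + 140036 = \frac{40}{69} + 140036 = \frac{9662524}{69}$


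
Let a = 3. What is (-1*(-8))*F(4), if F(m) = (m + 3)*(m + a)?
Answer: 392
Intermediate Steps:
F(m) = (3 + m)² (F(m) = (m + 3)*(m + 3) = (3 + m)*(3 + m) = (3 + m)²)
(-1*(-8))*F(4) = (-1*(-8))*(9 + 4² + 6*4) = 8*(9 + 16 + 24) = 8*49 = 392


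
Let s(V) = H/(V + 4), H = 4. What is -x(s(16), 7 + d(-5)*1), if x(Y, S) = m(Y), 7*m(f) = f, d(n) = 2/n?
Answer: -1/35 ≈ -0.028571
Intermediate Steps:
m(f) = f/7
s(V) = 4/(4 + V) (s(V) = 4/(V + 4) = 4/(4 + V))
x(Y, S) = Y/7
-x(s(16), 7 + d(-5)*1) = -4/(4 + 16)/7 = -4/20/7 = -4*(1/20)/7 = -1/(7*5) = -1*1/35 = -1/35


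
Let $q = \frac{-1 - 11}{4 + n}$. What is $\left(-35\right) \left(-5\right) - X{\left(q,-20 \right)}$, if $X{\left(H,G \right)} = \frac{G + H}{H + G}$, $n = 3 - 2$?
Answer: $174$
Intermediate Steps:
$n = 1$
$q = - \frac{12}{5}$ ($q = \frac{-1 - 11}{4 + 1} = - \frac{12}{5} \approx -2.4$)
$X{\left(H,G \right)} = 1$ ($X{\left(H,G \right)} = \frac{G + H}{G + H} = 1$)
$\left(-35\right) \left(-5\right) - X{\left(q,-20 \right)} = \left(-35\right) \left(-5\right) - 1 = 175 - 1 = 174$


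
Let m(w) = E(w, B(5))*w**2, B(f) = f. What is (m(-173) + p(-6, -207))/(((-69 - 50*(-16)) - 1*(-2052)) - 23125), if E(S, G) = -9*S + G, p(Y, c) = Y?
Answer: -23374546/10171 ≈ -2298.2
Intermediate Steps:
E(S, G) = G - 9*S
m(w) = w**2*(5 - 9*w) (m(w) = (5 - 9*w)*w**2 = w**2*(5 - 9*w))
(m(-173) + p(-6, -207))/(((-69 - 50*(-16)) - 1*(-2052)) - 23125) = ((-173)**2*(5 - 9*(-173)) - 6)/(((-69 - 50*(-16)) - 1*(-2052)) - 23125) = (29929*(5 + 1557) - 6)/(((-69 + 800) + 2052) - 23125) = (29929*1562 - 6)/((731 + 2052) - 23125) = (46749098 - 6)/(2783 - 23125) = 46749092/(-20342) = 46749092*(-1/20342) = -23374546/10171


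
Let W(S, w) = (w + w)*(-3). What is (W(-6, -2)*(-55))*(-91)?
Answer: 60060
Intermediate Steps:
W(S, w) = -6*w (W(S, w) = (2*w)*(-3) = -6*w)
(W(-6, -2)*(-55))*(-91) = (-6*(-2)*(-55))*(-91) = (12*(-55))*(-91) = -660*(-91) = 60060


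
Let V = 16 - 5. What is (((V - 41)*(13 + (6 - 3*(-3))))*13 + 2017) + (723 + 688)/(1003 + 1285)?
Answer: -20368653/2288 ≈ -8902.4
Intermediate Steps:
V = 11
(((V - 41)*(13 + (6 - 3*(-3))))*13 + 2017) + (723 + 688)/(1003 + 1285) = (((11 - 41)*(13 + (6 - 3*(-3))))*13 + 2017) + (723 + 688)/(1003 + 1285) = (-30*(13 + (6 + 9))*13 + 2017) + 1411/2288 = (-30*(13 + 15)*13 + 2017) + 1411*(1/2288) = (-30*28*13 + 2017) + 1411/2288 = (-840*13 + 2017) + 1411/2288 = (-10920 + 2017) + 1411/2288 = -8903 + 1411/2288 = -20368653/2288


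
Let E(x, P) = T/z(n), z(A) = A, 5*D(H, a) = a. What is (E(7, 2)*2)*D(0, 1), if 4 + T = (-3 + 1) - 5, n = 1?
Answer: -22/5 ≈ -4.4000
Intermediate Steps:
D(H, a) = a/5
T = -11 (T = -4 + ((-3 + 1) - 5) = -4 + (-2 - 5) = -4 - 7 = -11)
E(x, P) = -11 (E(x, P) = -11/1 = -11*1 = -11)
(E(7, 2)*2)*D(0, 1) = (-11*2)*((⅕)*1) = -22*⅕ = -22/5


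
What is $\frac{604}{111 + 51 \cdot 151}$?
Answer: $\frac{151}{1953} \approx 0.077317$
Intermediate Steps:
$\frac{604}{111 + 51 \cdot 151} = \frac{604}{111 + 7701} = \frac{604}{7812} = 604 \cdot \frac{1}{7812} = \frac{151}{1953}$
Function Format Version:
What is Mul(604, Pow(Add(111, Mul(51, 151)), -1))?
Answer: Rational(151, 1953) ≈ 0.077317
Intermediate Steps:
Mul(604, Pow(Add(111, Mul(51, 151)), -1)) = Mul(604, Pow(Add(111, 7701), -1)) = Mul(604, Pow(7812, -1)) = Mul(604, Rational(1, 7812)) = Rational(151, 1953)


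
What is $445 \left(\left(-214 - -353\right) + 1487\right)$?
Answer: $723570$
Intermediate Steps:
$445 \left(\left(-214 - -353\right) + 1487\right) = 445 \left(\left(-214 + 353\right) + 1487\right) = 445 \left(139 + 1487\right) = 445 \cdot 1626 = 723570$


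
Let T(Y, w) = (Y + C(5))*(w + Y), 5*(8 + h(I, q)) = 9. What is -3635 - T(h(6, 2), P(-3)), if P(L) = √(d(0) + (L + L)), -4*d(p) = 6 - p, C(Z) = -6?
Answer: -92766/25 + 61*I*√30/10 ≈ -3710.6 + 33.411*I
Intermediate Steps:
h(I, q) = -31/5 (h(I, q) = -8 + (⅕)*9 = -8 + 9/5 = -31/5)
d(p) = -3/2 + p/4 (d(p) = -(6 - p)/4 = -3/2 + p/4)
P(L) = √(-3/2 + 2*L) (P(L) = √((-3/2 + (¼)*0) + (L + L)) = √((-3/2 + 0) + 2*L) = √(-3/2 + 2*L))
T(Y, w) = (-6 + Y)*(Y + w) (T(Y, w) = (Y - 6)*(w + Y) = (-6 + Y)*(Y + w))
-3635 - T(h(6, 2), P(-3)) = -3635 - ((-31/5)² - 6*(-31/5) - 3*√(-6 + 8*(-3)) - 31*√(-6 + 8*(-3))/10) = -3635 - (961/25 + 186/5 - 3*√(-6 - 24) - 31*√(-6 - 24)/10) = -3635 - (961/25 + 186/5 - 3*√(-30) - 31*√(-30)/10) = -3635 - (961/25 + 186/5 - 3*I*√30 - 31*I*√30/10) = -3635 - (1891/25 - 61*I*√30/10) = -3635 + (-1891/25 + 61*I*√30/10) = -92766/25 + 61*I*√30/10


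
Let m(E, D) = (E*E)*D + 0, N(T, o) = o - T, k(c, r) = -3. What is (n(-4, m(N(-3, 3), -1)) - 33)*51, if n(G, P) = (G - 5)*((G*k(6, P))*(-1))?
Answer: 3825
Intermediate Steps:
m(E, D) = D*E**2 (m(E, D) = E**2*D + 0 = D*E**2 + 0 = D*E**2)
n(G, P) = 3*G*(-5 + G) (n(G, P) = (G - 5)*((G*(-3))*(-1)) = (-5 + G)*(-3*G*(-1)) = (-5 + G)*(3*G) = 3*G*(-5 + G))
(n(-4, m(N(-3, 3), -1)) - 33)*51 = (3*(-4)*(-5 - 4) - 33)*51 = (3*(-4)*(-9) - 33)*51 = (108 - 33)*51 = 75*51 = 3825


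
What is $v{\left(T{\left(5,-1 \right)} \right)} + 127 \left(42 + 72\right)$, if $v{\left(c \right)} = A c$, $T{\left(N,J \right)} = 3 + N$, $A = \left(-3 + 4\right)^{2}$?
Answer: $14486$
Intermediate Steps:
$A = 1$ ($A = 1^{2} = 1$)
$v{\left(c \right)} = c$ ($v{\left(c \right)} = 1 c = c$)
$v{\left(T{\left(5,-1 \right)} \right)} + 127 \left(42 + 72\right) = \left(3 + 5\right) + 127 \left(42 + 72\right) = 8 + 127 \cdot 114 = 8 + 14478 = 14486$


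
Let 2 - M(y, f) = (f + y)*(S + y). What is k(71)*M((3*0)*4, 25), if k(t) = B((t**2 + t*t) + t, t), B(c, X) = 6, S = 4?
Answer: -588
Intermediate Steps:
M(y, f) = 2 - (4 + y)*(f + y) (M(y, f) = 2 - (f + y)*(4 + y) = 2 - (4 + y)*(f + y))
k(t) = 6
k(71)*M((3*0)*4, 25) = 6*(2 - ((3*0)*4)**2 - 4*25 - 4*3*0*4 - 1*25*(3*0)*4) = 6*(2 - (0*4)**2 - 100 - 0*4 - 1*25*0*4) = 6*(2 - 1*0**2 - 100 - 4*0 - 1*25*0) = 6*(2 - 1*0 - 100 + 0 + 0) = 6*(2 + 0 - 100 + 0 + 0) = 6*(-98) = -588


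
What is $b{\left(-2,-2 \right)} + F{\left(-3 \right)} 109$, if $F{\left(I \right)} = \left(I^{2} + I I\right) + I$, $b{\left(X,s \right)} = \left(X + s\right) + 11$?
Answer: $1642$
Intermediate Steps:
$b{\left(X,s \right)} = 11 + X + s$
$F{\left(I \right)} = I + 2 I^{2}$ ($F{\left(I \right)} = \left(I^{2} + I^{2}\right) + I = 2 I^{2} + I = I + 2 I^{2}$)
$b{\left(-2,-2 \right)} + F{\left(-3 \right)} 109 = \left(11 - 2 - 2\right) + - 3 \left(1 + 2 \left(-3\right)\right) 109 = 7 + - 3 \left(1 - 6\right) 109 = 7 + \left(-3\right) \left(-5\right) 109 = 7 + 15 \cdot 109 = 7 + 1635 = 1642$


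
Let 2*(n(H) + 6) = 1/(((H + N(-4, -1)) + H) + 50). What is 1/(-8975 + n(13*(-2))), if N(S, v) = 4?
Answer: -4/35923 ≈ -0.00011135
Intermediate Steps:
n(H) = -6 + 1/(2*(54 + 2*H)) (n(H) = -6 + 1/(2*(((H + 4) + H) + 50)) = -6 + 1/(2*(((4 + H) + H) + 50)) = -6 + 1/(2*((4 + 2*H) + 50)) = -6 + 1/(2*(54 + 2*H)))
1/(-8975 + n(13*(-2))) = 1/(-8975 + (-647 - 312*(-2))/(4*(27 + 13*(-2)))) = 1/(-8975 + (-647 - 24*(-26))/(4*(27 - 26))) = 1/(-8975 + (¼)*(-647 + 624)/1) = 1/(-8975 + (¼)*1*(-23)) = 1/(-8975 - 23/4) = 1/(-35923/4) = -4/35923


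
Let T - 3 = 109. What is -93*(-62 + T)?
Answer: -4650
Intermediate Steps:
T = 112 (T = 3 + 109 = 112)
-93*(-62 + T) = -93*(-62 + 112) = -93*50 = -4650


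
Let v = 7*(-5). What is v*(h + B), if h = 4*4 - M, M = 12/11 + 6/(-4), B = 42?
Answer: -44975/22 ≈ -2044.3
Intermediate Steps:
M = -9/22 (M = 12*(1/11) + 6*(-¼) = 12/11 - 3/2 = -9/22 ≈ -0.40909)
v = -35
h = 361/22 (h = 4*4 - 1*(-9/22) = 16 + 9/22 = 361/22 ≈ 16.409)
v*(h + B) = -35*(361/22 + 42) = -35*1285/22 = -44975/22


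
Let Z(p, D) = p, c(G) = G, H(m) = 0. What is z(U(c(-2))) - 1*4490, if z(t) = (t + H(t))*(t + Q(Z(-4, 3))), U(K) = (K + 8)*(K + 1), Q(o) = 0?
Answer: -4454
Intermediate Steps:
U(K) = (1 + K)*(8 + K) (U(K) = (8 + K)*(1 + K) = (1 + K)*(8 + K))
z(t) = t² (z(t) = (t + 0)*(t + 0) = t*t = t²)
z(U(c(-2))) - 1*4490 = (8 + (-2)² + 9*(-2))² - 1*4490 = (8 + 4 - 18)² - 4490 = (-6)² - 4490 = 36 - 4490 = -4454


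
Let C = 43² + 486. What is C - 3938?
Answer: -1603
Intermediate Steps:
C = 2335 (C = 1849 + 486 = 2335)
C - 3938 = 2335 - 3938 = -1603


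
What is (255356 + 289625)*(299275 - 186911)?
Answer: 61236245084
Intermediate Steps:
(255356 + 289625)*(299275 - 186911) = 544981*112364 = 61236245084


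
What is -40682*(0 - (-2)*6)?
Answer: -488184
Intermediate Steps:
-40682*(0 - (-2)*6) = -40682*(0 - 1*(-12)) = -40682*(0 + 12) = -40682*12 = -488184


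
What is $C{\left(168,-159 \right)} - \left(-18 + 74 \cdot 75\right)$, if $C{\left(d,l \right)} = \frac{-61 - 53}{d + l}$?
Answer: $- \frac{16634}{3} \approx -5544.7$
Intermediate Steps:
$C{\left(d,l \right)} = - \frac{114}{d + l}$
$C{\left(168,-159 \right)} - \left(-18 + 74 \cdot 75\right) = - \frac{114}{168 - 159} - \left(-18 + 74 \cdot 75\right) = - \frac{114}{9} - \left(-18 + 5550\right) = \left(-114\right) \frac{1}{9} - 5532 = - \frac{38}{3} - 5532 = - \frac{16634}{3}$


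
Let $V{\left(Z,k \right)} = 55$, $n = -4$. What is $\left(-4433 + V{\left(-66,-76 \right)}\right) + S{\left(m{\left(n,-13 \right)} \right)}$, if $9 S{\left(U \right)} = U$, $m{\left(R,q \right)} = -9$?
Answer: $-4379$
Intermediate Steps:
$S{\left(U \right)} = \frac{U}{9}$
$\left(-4433 + V{\left(-66,-76 \right)}\right) + S{\left(m{\left(n,-13 \right)} \right)} = \left(-4433 + 55\right) + \frac{1}{9} \left(-9\right) = -4378 - 1 = -4379$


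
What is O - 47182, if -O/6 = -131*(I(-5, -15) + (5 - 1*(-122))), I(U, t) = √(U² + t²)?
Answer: 52640 + 3930*√10 ≈ 65068.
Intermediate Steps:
O = 99822 + 3930*√10 (O = -(-786)*(√((-5)² + (-15)²) + (5 - 1*(-122))) = -(-786)*(√(25 + 225) + (5 + 122)) = -(-786)*(√250 + 127) = -(-786)*(5*√10 + 127) = -(-786)*(127 + 5*√10) = -6*(-16637 - 655*√10) = 99822 + 3930*√10 ≈ 1.1225e+5)
O - 47182 = (99822 + 3930*√10) - 47182 = 52640 + 3930*√10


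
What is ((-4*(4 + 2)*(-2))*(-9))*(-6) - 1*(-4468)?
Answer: 7060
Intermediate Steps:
((-4*(4 + 2)*(-2))*(-9))*(-6) - 1*(-4468) = ((-4*6*(-2))*(-9))*(-6) + 4468 = (-24*(-2)*(-9))*(-6) + 4468 = (48*(-9))*(-6) + 4468 = -432*(-6) + 4468 = 2592 + 4468 = 7060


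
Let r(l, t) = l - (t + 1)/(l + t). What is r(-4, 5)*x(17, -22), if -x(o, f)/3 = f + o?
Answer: -150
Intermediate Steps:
x(o, f) = -3*f - 3*o (x(o, f) = -3*(f + o) = -3*f - 3*o)
r(l, t) = l - (1 + t)/(l + t)
r(-4, 5)*x(17, -22) = ((-1 + (-4)² - 1*5 - 4*5)/(-4 + 5))*(-3*(-22) - 3*17) = ((-1 + 16 - 5 - 20)/1)*(66 - 51) = (1*(-10))*15 = -10*15 = -150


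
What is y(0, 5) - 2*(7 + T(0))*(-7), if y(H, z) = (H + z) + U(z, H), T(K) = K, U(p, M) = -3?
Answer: 100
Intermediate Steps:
y(H, z) = -3 + H + z (y(H, z) = (H + z) - 3 = -3 + H + z)
y(0, 5) - 2*(7 + T(0))*(-7) = (-3 + 0 + 5) - 2*(7 + 0)*(-7) = 2 - 2*7*(-7) = 2 - 14*(-7) = 2 + 98 = 100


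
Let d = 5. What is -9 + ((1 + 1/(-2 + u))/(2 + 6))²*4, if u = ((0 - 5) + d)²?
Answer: -575/64 ≈ -8.9844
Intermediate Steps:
u = 0 (u = ((0 - 5) + 5)² = (-5 + 5)² = 0² = 0)
-9 + ((1 + 1/(-2 + u))/(2 + 6))²*4 = -9 + ((1 + 1/(-2 + 0))/(2 + 6))²*4 = -9 + ((1 + 1/(-2))/8)²*4 = -9 + ((1 - ½)*(⅛))²*4 = -9 + ((½)*(⅛))²*4 = -9 + (1/16)²*4 = -9 + (1/256)*4 = -9 + 1/64 = -575/64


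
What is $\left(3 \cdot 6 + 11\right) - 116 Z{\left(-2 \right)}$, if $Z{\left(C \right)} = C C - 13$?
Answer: $1073$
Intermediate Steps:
$Z{\left(C \right)} = -13 + C^{2}$ ($Z{\left(C \right)} = C^{2} - 13 = -13 + C^{2}$)
$\left(3 \cdot 6 + 11\right) - 116 Z{\left(-2 \right)} = \left(3 \cdot 6 + 11\right) - 116 \left(-13 + \left(-2\right)^{2}\right) = \left(18 + 11\right) - 116 \left(-13 + 4\right) = 29 - -1044 = 29 + 1044 = 1073$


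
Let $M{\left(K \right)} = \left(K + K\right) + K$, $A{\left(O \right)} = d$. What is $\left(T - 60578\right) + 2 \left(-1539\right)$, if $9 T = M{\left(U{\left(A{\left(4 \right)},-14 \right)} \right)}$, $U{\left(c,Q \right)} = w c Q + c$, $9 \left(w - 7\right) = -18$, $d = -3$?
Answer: $-63587$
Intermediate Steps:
$w = 5$ ($w = 7 + \frac{1}{9} \left(-18\right) = 7 - 2 = 5$)
$A{\left(O \right)} = -3$
$U{\left(c,Q \right)} = c + 5 Q c$ ($U{\left(c,Q \right)} = 5 c Q + c = 5 Q c + c = c + 5 Q c$)
$M{\left(K \right)} = 3 K$ ($M{\left(K \right)} = 2 K + K = 3 K$)
$T = 69$ ($T = \frac{3 \left(- 3 \left(1 + 5 \left(-14\right)\right)\right)}{9} = \frac{3 \left(- 3 \left(1 - 70\right)\right)}{9} = \frac{3 \left(\left(-3\right) \left(-69\right)\right)}{9} = \frac{3 \cdot 207}{9} = \frac{1}{9} \cdot 621 = 69$)
$\left(T - 60578\right) + 2 \left(-1539\right) = \left(69 - 60578\right) + 2 \left(-1539\right) = -60509 - 3078 = -63587$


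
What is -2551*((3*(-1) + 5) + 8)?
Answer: -25510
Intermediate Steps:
-2551*((3*(-1) + 5) + 8) = -2551*((-3 + 5) + 8) = -2551*(2 + 8) = -2551*10 = -25510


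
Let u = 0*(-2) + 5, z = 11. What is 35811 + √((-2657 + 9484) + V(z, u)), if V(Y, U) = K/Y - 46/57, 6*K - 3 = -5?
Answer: 35811 + 2*√74543403/209 ≈ 35894.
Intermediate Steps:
K = -⅓ (K = ½ + (⅙)*(-5) = ½ - ⅚ = -⅓ ≈ -0.33333)
u = 5 (u = 0 + 5 = 5)
V(Y, U) = -46/57 - 1/(3*Y) (V(Y, U) = -1/(3*Y) - 46/57 = -46/57 - 1/(3*Y))
35811 + √((-2657 + 9484) + V(z, u)) = 35811 + √((-2657 + 9484) + (1/57)*(-19 - 46*11)/11) = 35811 + √(6827 + (1/57)*(1/11)*(-19 - 506)) = 35811 + √(6827 + (1/57)*(1/11)*(-525)) = 35811 + √(6827 - 175/209) = 35811 + √(1426668/209) = 35811 + 2*√74543403/209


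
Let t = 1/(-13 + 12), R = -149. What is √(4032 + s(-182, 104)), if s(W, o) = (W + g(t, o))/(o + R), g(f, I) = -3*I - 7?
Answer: √909705/15 ≈ 63.586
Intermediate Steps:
t = -1 (t = 1/(-1) = -1)
g(f, I) = -7 - 3*I
s(W, o) = (-7 + W - 3*o)/(-149 + o) (s(W, o) = (W + (-7 - 3*o))/(o - 149) = (-7 + W - 3*o)/(-149 + o))
√(4032 + s(-182, 104)) = √(4032 + (-7 - 182 - 3*104)/(-149 + 104)) = √(4032 + (-7 - 182 - 312)/(-45)) = √(4032 - 1/45*(-501)) = √(4032 + 167/15) = √(60647/15) = √909705/15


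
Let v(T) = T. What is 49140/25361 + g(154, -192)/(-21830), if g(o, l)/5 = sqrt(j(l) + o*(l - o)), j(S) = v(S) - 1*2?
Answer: 7020/3623 - 3*I*sqrt(5942)/4366 ≈ 1.9376 - 0.052967*I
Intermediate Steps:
j(S) = -2 + S (j(S) = S - 1*2 = S - 2 = -2 + S)
g(o, l) = 5*sqrt(-2 + l + o*(l - o)) (g(o, l) = 5*sqrt((-2 + l) + o*(l - o)) = 5*sqrt(-2 + l + o*(l - o)))
49140/25361 + g(154, -192)/(-21830) = 49140/25361 + (5*sqrt(-2 - 192 - 1*154**2 - 192*154))/(-21830) = 49140*(1/25361) + (5*sqrt(-2 - 192 - 1*23716 - 29568))*(-1/21830) = 7020/3623 + (5*sqrt(-2 - 192 - 23716 - 29568))*(-1/21830) = 7020/3623 + (5*sqrt(-53478))*(-1/21830) = 7020/3623 + (5*(3*I*sqrt(5942)))*(-1/21830) = 7020/3623 + (15*I*sqrt(5942))*(-1/21830) = 7020/3623 - 3*I*sqrt(5942)/4366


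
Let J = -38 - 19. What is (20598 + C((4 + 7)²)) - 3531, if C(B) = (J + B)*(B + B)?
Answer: 32555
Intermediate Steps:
J = -57
C(B) = 2*B*(-57 + B) (C(B) = (-57 + B)*(B + B) = (-57 + B)*(2*B) = 2*B*(-57 + B))
(20598 + C((4 + 7)²)) - 3531 = (20598 + 2*(4 + 7)²*(-57 + (4 + 7)²)) - 3531 = (20598 + 2*11²*(-57 + 11²)) - 3531 = (20598 + 2*121*(-57 + 121)) - 3531 = (20598 + 2*121*64) - 3531 = (20598 + 15488) - 3531 = 36086 - 3531 = 32555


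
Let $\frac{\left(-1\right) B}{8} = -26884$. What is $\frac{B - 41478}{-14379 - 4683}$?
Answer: $- \frac{86797}{9531} \approx -9.1068$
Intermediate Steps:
$B = 215072$ ($B = \left(-8\right) \left(-26884\right) = 215072$)
$\frac{B - 41478}{-14379 - 4683} = \frac{215072 - 41478}{-14379 - 4683} = \frac{173594}{-19062} = 173594 \left(- \frac{1}{19062}\right) = - \frac{86797}{9531}$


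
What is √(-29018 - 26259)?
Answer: I*√55277 ≈ 235.11*I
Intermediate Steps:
√(-29018 - 26259) = √(-55277) = I*√55277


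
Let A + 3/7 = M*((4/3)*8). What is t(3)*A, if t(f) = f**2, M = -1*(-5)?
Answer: 3333/7 ≈ 476.14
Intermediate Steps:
M = 5
A = 1111/21 (A = -3/7 + 5*((4/3)*8) = -3/7 + 5*(32/3) = -3/7 + 160/3 = 1111/21 ≈ 52.905)
t(3)*A = 3**2*(1111/21) = 9*(1111/21) = 3333/7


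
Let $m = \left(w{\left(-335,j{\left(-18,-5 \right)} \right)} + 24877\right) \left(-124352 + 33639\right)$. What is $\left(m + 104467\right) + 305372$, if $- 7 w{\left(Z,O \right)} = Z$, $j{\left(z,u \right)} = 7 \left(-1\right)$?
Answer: $-2260598727$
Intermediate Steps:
$j{\left(z,u \right)} = -7$
$w{\left(Z,O \right)} = - \frac{Z}{7}$
$m = -2261008566$ ($m = \left(\left(- \frac{1}{7}\right) \left(-335\right) + 24877\right) \left(-124352 + 33639\right) = \left(\frac{335}{7} + 24877\right) \left(-90713\right) = \frac{174474}{7} \left(-90713\right) = -2261008566$)
$\left(m + 104467\right) + 305372 = \left(-2261008566 + 104467\right) + 305372 = -2260904099 + 305372 = -2260598727$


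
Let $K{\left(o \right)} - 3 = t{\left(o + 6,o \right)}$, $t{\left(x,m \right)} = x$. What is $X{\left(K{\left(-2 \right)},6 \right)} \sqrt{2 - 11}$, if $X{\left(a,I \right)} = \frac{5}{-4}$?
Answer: $- \frac{15 i}{4} \approx - 3.75 i$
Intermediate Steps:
$K{\left(o \right)} = 9 + o$ ($K{\left(o \right)} = 3 + \left(o + 6\right) = 3 + \left(6 + o\right) = 9 + o$)
$X{\left(a,I \right)} = - \frac{5}{4}$ ($X{\left(a,I \right)} = 5 \left(- \frac{1}{4}\right) = - \frac{5}{4}$)
$X{\left(K{\left(-2 \right)},6 \right)} \sqrt{2 - 11} = - \frac{5 \sqrt{2 - 11}}{4} = - \frac{5 \sqrt{-9}}{4} = - \frac{5 \cdot 3 i}{4} = - \frac{15 i}{4}$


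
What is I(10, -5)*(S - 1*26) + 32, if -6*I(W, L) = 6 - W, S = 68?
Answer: 60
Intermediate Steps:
I(W, L) = -1 + W/6 (I(W, L) = -(6 - W)/6 = -1 + W/6)
I(10, -5)*(S - 1*26) + 32 = (-1 + (⅙)*10)*(68 - 1*26) + 32 = (-1 + 5/3)*(68 - 26) + 32 = (⅔)*42 + 32 = 28 + 32 = 60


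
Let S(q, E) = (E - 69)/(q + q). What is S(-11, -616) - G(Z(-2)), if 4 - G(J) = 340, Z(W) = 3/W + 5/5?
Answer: 8077/22 ≈ 367.14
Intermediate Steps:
Z(W) = 1 + 3/W (Z(W) = 3/W + 5*(⅕) = 3/W + 1 = 1 + 3/W)
S(q, E) = (-69 + E)/(2*q) (S(q, E) = (-69 + E)/((2*q)) = (-69 + E)*(1/(2*q)) = (-69 + E)/(2*q))
G(J) = -336 (G(J) = 4 - 1*340 = 4 - 340 = -336)
S(-11, -616) - G(Z(-2)) = (½)*(-69 - 616)/(-11) - 1*(-336) = (½)*(-1/11)*(-685) + 336 = 685/22 + 336 = 8077/22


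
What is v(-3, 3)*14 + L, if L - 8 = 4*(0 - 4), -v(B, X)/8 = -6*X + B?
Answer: 2344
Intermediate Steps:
v(B, X) = -8*B + 48*X (v(B, X) = -8*(-6*X + B) = -8*(B - 6*X) = -8*B + 48*X)
L = -8 (L = 8 + 4*(0 - 4) = 8 + 4*(-4) = 8 - 16 = -8)
v(-3, 3)*14 + L = (-8*(-3) + 48*3)*14 - 8 = (24 + 144)*14 - 8 = 168*14 - 8 = 2352 - 8 = 2344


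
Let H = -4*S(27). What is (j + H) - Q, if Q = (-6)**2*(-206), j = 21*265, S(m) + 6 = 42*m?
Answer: 8469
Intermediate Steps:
S(m) = -6 + 42*m
j = 5565
Q = -7416 (Q = 36*(-206) = -7416)
H = -4512 (H = -4*(-6 + 42*27) = -4*(-6 + 1134) = -4*1128 = -4512)
(j + H) - Q = (5565 - 4512) - 1*(-7416) = 1053 + 7416 = 8469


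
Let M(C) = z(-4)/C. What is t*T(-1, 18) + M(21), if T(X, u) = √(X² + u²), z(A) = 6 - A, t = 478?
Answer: 10/21 + 2390*√13 ≈ 8617.8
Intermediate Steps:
M(C) = 10/C (M(C) = (6 - 1*(-4))/C = (6 + 4)/C = 10/C)
t*T(-1, 18) + M(21) = 478*√((-1)² + 18²) + 10/21 = 478*√(1 + 324) + 10*(1/21) = 478*√325 + 10/21 = 478*(5*√13) + 10/21 = 2390*√13 + 10/21 = 10/21 + 2390*√13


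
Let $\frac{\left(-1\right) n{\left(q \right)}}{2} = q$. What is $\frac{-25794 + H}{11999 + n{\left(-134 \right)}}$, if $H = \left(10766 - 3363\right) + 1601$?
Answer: $- \frac{16790}{12267} \approx -1.3687$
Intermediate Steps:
$n{\left(q \right)} = - 2 q$
$H = 9004$ ($H = 7403 + 1601 = 9004$)
$\frac{-25794 + H}{11999 + n{\left(-134 \right)}} = \frac{-25794 + 9004}{11999 - -268} = - \frac{16790}{11999 + 268} = - \frac{16790}{12267}$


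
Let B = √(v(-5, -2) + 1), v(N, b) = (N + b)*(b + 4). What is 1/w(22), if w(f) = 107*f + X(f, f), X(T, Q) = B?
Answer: 2354/5541329 - I*√13/5541329 ≈ 0.00042481 - 6.5067e-7*I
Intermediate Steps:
v(N, b) = (4 + b)*(N + b) (v(N, b) = (N + b)*(4 + b) = (4 + b)*(N + b))
B = I*√13 (B = √(((-2)² + 4*(-5) + 4*(-2) - 5*(-2)) + 1) = √((4 - 20 - 8 + 10) + 1) = √(-14 + 1) = √(-13) = I*√13 ≈ 3.6056*I)
X(T, Q) = I*√13
w(f) = 107*f + I*√13
1/w(22) = 1/(107*22 + I*√13) = 1/(2354 + I*√13)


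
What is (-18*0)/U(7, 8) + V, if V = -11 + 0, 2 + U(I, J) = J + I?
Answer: -11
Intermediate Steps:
U(I, J) = -2 + I + J (U(I, J) = -2 + (J + I) = -2 + (I + J) = -2 + I + J)
V = -11
(-18*0)/U(7, 8) + V = (-18*0)/(-2 + 7 + 8) - 11 = 0/13 - 11 = (1/13)*0 - 11 = 0 - 11 = -11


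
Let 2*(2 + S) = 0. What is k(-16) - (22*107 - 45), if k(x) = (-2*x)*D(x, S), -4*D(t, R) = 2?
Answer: -2325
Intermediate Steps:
S = -2 (S = -2 + (½)*0 = -2 + 0 = -2)
D(t, R) = -½ (D(t, R) = -¼*2 = -½)
k(x) = x (k(x) = -2*x*(-½) = x)
k(-16) - (22*107 - 45) = -16 - (22*107 - 45) = -16 - (2354 - 45) = -16 - 1*2309 = -16 - 2309 = -2325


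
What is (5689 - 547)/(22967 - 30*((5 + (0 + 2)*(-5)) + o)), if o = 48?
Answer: 5142/21677 ≈ 0.23721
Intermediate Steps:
(5689 - 547)/(22967 - 30*((5 + (0 + 2)*(-5)) + o)) = (5689 - 547)/(22967 - 30*((5 + (0 + 2)*(-5)) + 48)) = 5142/(22967 - 30*((5 + 2*(-5)) + 48)) = 5142/(22967 - 30*((5 - 10) + 48)) = 5142/(22967 - 30*(-5 + 48)) = 5142/(22967 - 30*43) = 5142/(22967 - 1290) = 5142/21677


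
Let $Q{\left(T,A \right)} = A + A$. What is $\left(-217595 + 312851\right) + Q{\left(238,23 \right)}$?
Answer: $95302$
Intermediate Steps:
$Q{\left(T,A \right)} = 2 A$
$\left(-217595 + 312851\right) + Q{\left(238,23 \right)} = \left(-217595 + 312851\right) + 2 \cdot 23 = 95256 + 46 = 95302$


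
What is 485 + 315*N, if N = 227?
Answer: 71990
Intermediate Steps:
485 + 315*N = 485 + 315*227 = 485 + 71505 = 71990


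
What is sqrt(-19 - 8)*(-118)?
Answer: -354*I*sqrt(3) ≈ -613.15*I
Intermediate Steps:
sqrt(-19 - 8)*(-118) = sqrt(-27)*(-118) = (3*I*sqrt(3))*(-118) = -354*I*sqrt(3)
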